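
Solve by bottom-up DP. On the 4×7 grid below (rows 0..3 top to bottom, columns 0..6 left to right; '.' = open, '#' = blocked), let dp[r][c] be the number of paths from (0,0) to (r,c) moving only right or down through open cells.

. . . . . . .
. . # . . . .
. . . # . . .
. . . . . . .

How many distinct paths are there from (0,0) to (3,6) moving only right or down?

23

r\c   0   1   2   3   4   5   6
  0   1   1   1   1   1   1   1
  1   1   2   0   1   2   3   4
  2   1   3   3   0   2   5   9
  3   1   4   7   7   9  14  23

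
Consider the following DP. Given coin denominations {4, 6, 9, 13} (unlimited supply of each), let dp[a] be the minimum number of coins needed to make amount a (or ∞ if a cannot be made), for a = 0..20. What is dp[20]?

4

 a  0  1  2  3  4  5  6  7  8  9 10 11 12 13 14 15 16 17 18 19 20
dp  0  -  -  -  1  -  1  -  2  1  2  -  2  1  3  2  3  2  2  2  4
(- denotes ∞ / unreachable)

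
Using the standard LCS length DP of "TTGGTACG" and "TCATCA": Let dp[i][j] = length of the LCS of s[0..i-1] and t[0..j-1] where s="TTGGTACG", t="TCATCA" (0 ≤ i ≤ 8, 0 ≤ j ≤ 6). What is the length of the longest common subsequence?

3

   ''  T  C  A  T  C  A
''  0  0  0  0  0  0  0
 T  0  1  1  1  1  1  1
 T  0  1  1  1  2  2  2
 G  0  1  1  1  2  2  2
 G  0  1  1  1  2  2  2
 T  0  1  1  1  2  2  2
 A  0  1  1  2  2  2  3
 C  0  1  2  2  2  3  3
 G  0  1  2  2  2  3  3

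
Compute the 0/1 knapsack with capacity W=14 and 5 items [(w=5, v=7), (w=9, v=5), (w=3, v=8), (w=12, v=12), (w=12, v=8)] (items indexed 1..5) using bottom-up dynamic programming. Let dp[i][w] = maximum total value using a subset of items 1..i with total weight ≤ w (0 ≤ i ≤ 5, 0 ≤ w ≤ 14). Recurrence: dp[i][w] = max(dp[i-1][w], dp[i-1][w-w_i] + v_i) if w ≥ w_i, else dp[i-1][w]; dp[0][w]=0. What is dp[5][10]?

15

i\w   0   1   2   3   4   5   6   7   8   9  10  11  12  13  14
  0   0   0   0   0   0   0   0   0   0   0   0   0   0   0   0
  1   0   0   0   0   0   7   7   7   7   7   7   7   7   7   7
  2   0   0   0   0   0   7   7   7   7   7   7   7   7   7  12
  3   0   0   0   8   8   8   8   8  15  15  15  15  15  15  15
  4   0   0   0   8   8   8   8   8  15  15  15  15  15  15  15
  5   0   0   0   8   8   8   8   8  15  15  15  15  15  15  15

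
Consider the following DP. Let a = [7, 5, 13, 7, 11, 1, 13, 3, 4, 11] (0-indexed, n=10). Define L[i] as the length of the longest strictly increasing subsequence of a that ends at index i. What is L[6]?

4

   i    0    1    2    3    4    5    6    7    8    9
a[i]    7    5   13    7   11    1   13    3    4   11
L[i]    1    1    2    2    3    1    4    2    3    4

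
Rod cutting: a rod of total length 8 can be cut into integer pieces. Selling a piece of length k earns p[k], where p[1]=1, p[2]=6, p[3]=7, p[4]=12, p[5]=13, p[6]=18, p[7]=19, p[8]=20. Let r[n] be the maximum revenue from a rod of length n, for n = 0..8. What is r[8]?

   n    0    1    2    3    4    5    6    7    8
r[n]    0    1    6    7   12   13   18   19   24

24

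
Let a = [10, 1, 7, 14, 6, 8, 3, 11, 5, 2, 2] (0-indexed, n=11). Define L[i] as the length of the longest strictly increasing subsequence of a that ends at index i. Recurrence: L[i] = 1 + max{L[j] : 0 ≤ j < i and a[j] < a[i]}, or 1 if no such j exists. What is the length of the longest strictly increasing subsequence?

4

   i    0    1    2    3    4    5    6    7    8    9   10
a[i]   10    1    7   14    6    8    3   11    5    2    2
L[i]    1    1    2    3    2    3    2    4    3    2    2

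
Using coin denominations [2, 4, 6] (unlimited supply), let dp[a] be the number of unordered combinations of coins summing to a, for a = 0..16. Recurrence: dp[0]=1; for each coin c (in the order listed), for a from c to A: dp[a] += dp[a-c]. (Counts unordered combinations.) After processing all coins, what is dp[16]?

10

after  coin     0     1     2     3     4     5     6     7     8     9    10    11    12    13    14    15    16
          2     1     0     1     0     1     0     1     0     1     0     1     0     1     0     1     0     1
          4     1     0     1     0     2     0     2     0     3     0     3     0     4     0     4     0     5
          6     1     0     1     0     2     0     3     0     4     0     5     0     7     0     8     0    10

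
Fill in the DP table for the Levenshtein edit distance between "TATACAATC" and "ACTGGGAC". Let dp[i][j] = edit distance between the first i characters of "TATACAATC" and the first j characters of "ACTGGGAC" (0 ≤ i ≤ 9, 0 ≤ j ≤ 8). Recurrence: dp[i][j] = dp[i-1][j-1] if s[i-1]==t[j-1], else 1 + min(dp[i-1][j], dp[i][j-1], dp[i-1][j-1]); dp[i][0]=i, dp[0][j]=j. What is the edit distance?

   ''  A  C  T  G  G  G  A  C
''  0  1  2  3  4  5  6  7  8
 T  1  1  2  2  3  4  5  6  7
 A  2  1  2  3  3  4  5  5  6
 T  3  2  2  2  3  4  5  6  6
 A  4  3  3  3  3  4  5  5  6
 C  5  4  3  4  4  4  5  6  5
 A  6  5  4  4  5  5  5  5  6
 A  7  6  5  5  5  6  6  5  6
 T  8  7  6  5  6  6  7  6  6
 C  9  8  7  6  6  7  7  7  6

6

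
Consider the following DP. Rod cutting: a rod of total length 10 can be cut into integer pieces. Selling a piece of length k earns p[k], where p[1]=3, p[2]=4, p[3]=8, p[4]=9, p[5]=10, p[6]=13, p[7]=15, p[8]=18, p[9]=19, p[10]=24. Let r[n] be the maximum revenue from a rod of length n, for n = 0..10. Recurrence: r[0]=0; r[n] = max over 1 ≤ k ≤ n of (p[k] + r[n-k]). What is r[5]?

   n    0    1    2    3    4    5    6    7    8    9   10
r[n]    0    3    6    9   12   15   18   21   24   27   30

15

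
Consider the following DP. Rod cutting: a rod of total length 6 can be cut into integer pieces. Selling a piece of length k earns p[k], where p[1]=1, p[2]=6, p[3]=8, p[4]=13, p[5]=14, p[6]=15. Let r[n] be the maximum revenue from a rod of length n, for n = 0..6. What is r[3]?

8

   n    0    1    2    3    4    5    6
r[n]    0    1    6    8   13   14   19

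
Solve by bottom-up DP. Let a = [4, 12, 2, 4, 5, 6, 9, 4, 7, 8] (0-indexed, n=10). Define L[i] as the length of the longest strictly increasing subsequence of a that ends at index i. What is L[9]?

   i    0    1    2    3    4    5    6    7    8    9
a[i]    4   12    2    4    5    6    9    4    7    8
L[i]    1    2    1    2    3    4    5    2    5    6

6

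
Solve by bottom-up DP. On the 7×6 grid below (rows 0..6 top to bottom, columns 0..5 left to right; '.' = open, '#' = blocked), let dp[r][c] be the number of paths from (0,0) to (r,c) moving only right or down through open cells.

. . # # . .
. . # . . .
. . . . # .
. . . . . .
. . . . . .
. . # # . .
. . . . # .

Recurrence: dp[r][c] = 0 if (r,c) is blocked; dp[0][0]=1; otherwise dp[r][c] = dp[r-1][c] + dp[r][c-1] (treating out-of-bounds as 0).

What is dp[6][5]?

r\c   0   1   2   3   4   5
  0   1   1   0   0   0   0
  1   1   2   0   0   0   0
  2   1   3   3   3   0   0
  3   1   4   7  10  10  10
  4   1   5  12  22  32  42
  5   1   6   0   0  32  74
  6   1   7   7   7   0  74

74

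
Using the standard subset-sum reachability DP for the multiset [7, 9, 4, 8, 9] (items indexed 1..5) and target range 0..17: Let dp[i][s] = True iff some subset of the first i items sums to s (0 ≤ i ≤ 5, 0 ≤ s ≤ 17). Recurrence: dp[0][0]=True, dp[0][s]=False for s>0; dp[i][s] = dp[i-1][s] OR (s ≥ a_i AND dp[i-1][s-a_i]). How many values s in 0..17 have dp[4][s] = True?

11

i\s   0   1   2   3   4   5   6   7   8   9  10  11  12  13  14  15  16  17
  0   T   F   F   F   F   F   F   F   F   F   F   F   F   F   F   F   F   F
  1   T   F   F   F   F   F   F   T   F   F   F   F   F   F   F   F   F   F
  2   T   F   F   F   F   F   F   T   F   T   F   F   F   F   F   F   T   F
  3   T   F   F   F   T   F   F   T   F   T   F   T   F   T   F   F   T   F
  4   T   F   F   F   T   F   F   T   T   T   F   T   T   T   F   T   T   T
  5   T   F   F   F   T   F   F   T   T   T   F   T   T   T   F   T   T   T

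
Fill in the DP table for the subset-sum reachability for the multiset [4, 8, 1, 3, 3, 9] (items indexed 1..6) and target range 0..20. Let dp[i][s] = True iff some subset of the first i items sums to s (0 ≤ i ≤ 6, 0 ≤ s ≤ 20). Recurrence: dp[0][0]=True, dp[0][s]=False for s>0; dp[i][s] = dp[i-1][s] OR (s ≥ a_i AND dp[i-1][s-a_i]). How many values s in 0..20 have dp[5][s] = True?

i\s   0   1   2   3   4   5   6   7   8   9  10  11  12  13  14  15  16  17  18  19  20
  0   T   F   F   F   F   F   F   F   F   F   F   F   F   F   F   F   F   F   F   F   F
  1   T   F   F   F   T   F   F   F   F   F   F   F   F   F   F   F   F   F   F   F   F
  2   T   F   F   F   T   F   F   F   T   F   F   F   T   F   F   F   F   F   F   F   F
  3   T   T   F   F   T   T   F   F   T   T   F   F   T   T   F   F   F   F   F   F   F
  4   T   T   F   T   T   T   F   T   T   T   F   T   T   T   F   T   T   F   F   F   F
  5   T   T   F   T   T   T   T   T   T   T   T   T   T   T   T   T   T   F   T   T   F
  6   T   T   F   T   T   T   T   T   T   T   T   T   T   T   T   T   T   T   T   T   T

18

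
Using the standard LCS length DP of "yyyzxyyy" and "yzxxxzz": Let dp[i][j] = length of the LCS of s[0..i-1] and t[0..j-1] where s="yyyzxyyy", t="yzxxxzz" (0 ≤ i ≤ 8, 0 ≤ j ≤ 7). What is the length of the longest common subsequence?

3

   ''  y  z  x  x  x  z  z
''  0  0  0  0  0  0  0  0
 y  0  1  1  1  1  1  1  1
 y  0  1  1  1  1  1  1  1
 y  0  1  1  1  1  1  1  1
 z  0  1  2  2  2  2  2  2
 x  0  1  2  3  3  3  3  3
 y  0  1  2  3  3  3  3  3
 y  0  1  2  3  3  3  3  3
 y  0  1  2  3  3  3  3  3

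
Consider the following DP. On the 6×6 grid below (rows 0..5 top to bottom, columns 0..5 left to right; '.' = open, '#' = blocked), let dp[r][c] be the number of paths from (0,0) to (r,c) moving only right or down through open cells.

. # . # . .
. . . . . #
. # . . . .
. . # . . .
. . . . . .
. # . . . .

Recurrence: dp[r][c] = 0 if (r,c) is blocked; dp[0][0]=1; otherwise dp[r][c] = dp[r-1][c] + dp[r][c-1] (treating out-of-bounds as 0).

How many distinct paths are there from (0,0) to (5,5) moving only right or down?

32

r\c   0   1   2   3   4   5
  0   1   0   0   0   0   0
  1   1   1   1   1   1   0
  2   1   0   1   2   3   3
  3   1   1   0   2   5   8
  4   1   2   2   4   9  17
  5   1   0   2   6  15  32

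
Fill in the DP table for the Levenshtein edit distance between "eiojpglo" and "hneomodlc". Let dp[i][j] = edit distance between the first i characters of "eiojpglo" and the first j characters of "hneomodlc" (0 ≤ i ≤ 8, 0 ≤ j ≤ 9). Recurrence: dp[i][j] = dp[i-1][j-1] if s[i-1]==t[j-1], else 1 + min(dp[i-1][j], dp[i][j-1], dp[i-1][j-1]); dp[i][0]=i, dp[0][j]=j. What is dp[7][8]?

   ''  h  n  e  o  m  o  d  l  c
''  0  1  2  3  4  5  6  7  8  9
 e  1  1  2  2  3  4  5  6  7  8
 i  2  2  2  3  3  4  5  6  7  8
 o  3  3  3  3  3  4  4  5  6  7
 j  4  4  4  4  4  4  5  5  6  7
 p  5  5  5  5  5  5  5  6  6  7
 g  6  6  6  6  6  6  6  6  7  7
 l  7  7  7  7  7  7  7  7  6  7
 o  8  8  8  8  7  8  7  8  7  7

6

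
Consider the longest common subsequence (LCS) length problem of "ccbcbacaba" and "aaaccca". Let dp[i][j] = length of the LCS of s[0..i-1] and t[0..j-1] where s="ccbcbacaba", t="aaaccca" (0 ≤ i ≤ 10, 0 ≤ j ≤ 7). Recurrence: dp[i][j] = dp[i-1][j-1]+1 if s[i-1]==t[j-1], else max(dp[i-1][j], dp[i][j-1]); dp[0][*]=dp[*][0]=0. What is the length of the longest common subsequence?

   ''  a  a  a  c  c  c  a
''  0  0  0  0  0  0  0  0
 c  0  0  0  0  1  1  1  1
 c  0  0  0  0  1  2  2  2
 b  0  0  0  0  1  2  2  2
 c  0  0  0  0  1  2  3  3
 b  0  0  0  0  1  2  3  3
 a  0  1  1  1  1  2  3  4
 c  0  1  1  1  2  2  3  4
 a  0  1  2  2  2  2  3  4
 b  0  1  2  2  2  2  3  4
 a  0  1  2  3  3  3  3  4

4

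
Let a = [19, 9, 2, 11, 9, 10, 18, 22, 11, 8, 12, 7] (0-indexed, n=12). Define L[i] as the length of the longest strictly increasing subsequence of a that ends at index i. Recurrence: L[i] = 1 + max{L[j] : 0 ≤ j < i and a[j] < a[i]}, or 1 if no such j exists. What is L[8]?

   i    0    1    2    3    4    5    6    7    8    9   10   11
a[i]   19    9    2   11    9   10   18   22   11    8   12    7
L[i]    1    1    1    2    2    3    4    5    4    2    5    2

4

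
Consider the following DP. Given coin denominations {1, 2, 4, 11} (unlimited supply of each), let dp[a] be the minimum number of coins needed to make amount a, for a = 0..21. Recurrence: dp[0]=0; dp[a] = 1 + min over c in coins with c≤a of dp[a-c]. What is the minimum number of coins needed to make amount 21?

4

 a  0  1  2  3  4  5  6  7  8  9 10 11 12 13 14 15 16 17 18 19 20 21
dp  0  1  1  2  1  2  2  3  2  3  3  1  2  2  3  2  3  3  4  3  4  4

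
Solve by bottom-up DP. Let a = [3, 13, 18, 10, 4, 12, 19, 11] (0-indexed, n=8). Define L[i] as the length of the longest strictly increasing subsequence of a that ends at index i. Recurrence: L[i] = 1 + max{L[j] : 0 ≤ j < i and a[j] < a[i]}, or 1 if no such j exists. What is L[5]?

   i    0    1    2    3    4    5    6    7
a[i]    3   13   18   10    4   12   19   11
L[i]    1    2    3    2    2    3    4    3

3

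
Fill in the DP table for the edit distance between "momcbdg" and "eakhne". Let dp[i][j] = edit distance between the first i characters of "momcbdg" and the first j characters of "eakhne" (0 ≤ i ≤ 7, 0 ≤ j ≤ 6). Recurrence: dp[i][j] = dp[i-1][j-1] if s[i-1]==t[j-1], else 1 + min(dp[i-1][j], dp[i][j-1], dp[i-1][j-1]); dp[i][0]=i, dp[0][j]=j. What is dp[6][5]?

6

   ''  e  a  k  h  n  e
''  0  1  2  3  4  5  6
 m  1  1  2  3  4  5  6
 o  2  2  2  3  4  5  6
 m  3  3  3  3  4  5  6
 c  4  4  4  4  4  5  6
 b  5  5  5  5  5  5  6
 d  6  6  6  6  6  6  6
 g  7  7  7  7  7  7  7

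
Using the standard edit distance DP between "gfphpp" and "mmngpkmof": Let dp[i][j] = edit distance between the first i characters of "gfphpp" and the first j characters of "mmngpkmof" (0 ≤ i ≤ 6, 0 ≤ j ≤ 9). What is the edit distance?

8

   ''  m  m  n  g  p  k  m  o  f
''  0  1  2  3  4  5  6  7  8  9
 g  1  1  2  3  3  4  5  6  7  8
 f  2  2  2  3  4  4  5  6  7  7
 p  3  3  3  3  4  4  5  6  7  8
 h  4  4  4  4  4  5  5  6  7  8
 p  5  5  5  5  5  4  5  6  7  8
 p  6  6  6  6  6  5  5  6  7  8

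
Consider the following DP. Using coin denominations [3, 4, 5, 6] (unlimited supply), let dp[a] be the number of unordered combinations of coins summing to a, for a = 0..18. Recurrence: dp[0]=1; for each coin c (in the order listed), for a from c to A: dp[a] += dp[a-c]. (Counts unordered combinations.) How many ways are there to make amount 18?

10

after  coin     0     1     2     3     4     5     6     7     8     9    10    11    12    13    14    15    16    17    18
          3     1     0     0     1     0     0     1     0     0     1     0     0     1     0     0     1     0     0     1
          4     1     0     0     1     1     0     1     1     1     1     1     1     2     1     1     2     2     1     2
          5     1     0     0     1     1     1     1     1     2     2     2     2     3     3     3     4     4     4     5
          6     1     0     0     1     1     1     2     1     2     3     3     3     5     4     5     7     7     7    10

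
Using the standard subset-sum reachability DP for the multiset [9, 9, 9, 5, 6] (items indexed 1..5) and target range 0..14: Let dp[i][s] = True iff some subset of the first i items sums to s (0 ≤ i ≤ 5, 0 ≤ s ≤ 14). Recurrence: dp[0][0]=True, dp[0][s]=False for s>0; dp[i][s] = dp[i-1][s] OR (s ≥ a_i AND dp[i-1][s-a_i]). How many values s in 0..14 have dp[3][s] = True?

2

i\s   0   1   2   3   4   5   6   7   8   9  10  11  12  13  14
  0   T   F   F   F   F   F   F   F   F   F   F   F   F   F   F
  1   T   F   F   F   F   F   F   F   F   T   F   F   F   F   F
  2   T   F   F   F   F   F   F   F   F   T   F   F   F   F   F
  3   T   F   F   F   F   F   F   F   F   T   F   F   F   F   F
  4   T   F   F   F   F   T   F   F   F   T   F   F   F   F   T
  5   T   F   F   F   F   T   T   F   F   T   F   T   F   F   T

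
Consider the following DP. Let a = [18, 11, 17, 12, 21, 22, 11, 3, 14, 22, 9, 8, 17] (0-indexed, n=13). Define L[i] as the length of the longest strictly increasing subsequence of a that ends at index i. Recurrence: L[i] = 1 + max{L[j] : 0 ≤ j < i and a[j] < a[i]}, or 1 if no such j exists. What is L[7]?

1

   i    0    1    2    3    4    5    6    7    8    9   10   11   12
a[i]   18   11   17   12   21   22   11    3   14   22    9    8   17
L[i]    1    1    2    2    3    4    1    1    3    4    2    2    4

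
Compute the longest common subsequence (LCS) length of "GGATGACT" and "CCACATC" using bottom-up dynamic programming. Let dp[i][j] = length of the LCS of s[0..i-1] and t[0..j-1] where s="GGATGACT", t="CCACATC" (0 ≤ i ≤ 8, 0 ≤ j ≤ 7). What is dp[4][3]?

1

   ''  C  C  A  C  A  T  C
''  0  0  0  0  0  0  0  0
 G  0  0  0  0  0  0  0  0
 G  0  0  0  0  0  0  0  0
 A  0  0  0  1  1  1  1  1
 T  0  0  0  1  1  1  2  2
 G  0  0  0  1  1  1  2  2
 A  0  0  0  1  1  2  2  2
 C  0  1  1  1  2  2  2  3
 T  0  1  1  1  2  2  3  3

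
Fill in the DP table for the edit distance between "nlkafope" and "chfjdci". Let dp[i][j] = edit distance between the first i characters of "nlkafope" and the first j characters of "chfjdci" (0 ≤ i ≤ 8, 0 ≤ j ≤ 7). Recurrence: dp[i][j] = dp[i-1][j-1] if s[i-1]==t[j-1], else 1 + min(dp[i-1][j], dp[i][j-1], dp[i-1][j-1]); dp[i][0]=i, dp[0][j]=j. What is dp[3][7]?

7

   ''  c  h  f  j  d  c  i
''  0  1  2  3  4  5  6  7
 n  1  1  2  3  4  5  6  7
 l  2  2  2  3  4  5  6  7
 k  3  3  3  3  4  5  6  7
 a  4  4  4  4  4  5  6  7
 f  5  5  5  4  5  5  6  7
 o  6  6  6  5  5  6  6  7
 p  7  7  7  6  6  6  7  7
 e  8  8  8  7  7  7  7  8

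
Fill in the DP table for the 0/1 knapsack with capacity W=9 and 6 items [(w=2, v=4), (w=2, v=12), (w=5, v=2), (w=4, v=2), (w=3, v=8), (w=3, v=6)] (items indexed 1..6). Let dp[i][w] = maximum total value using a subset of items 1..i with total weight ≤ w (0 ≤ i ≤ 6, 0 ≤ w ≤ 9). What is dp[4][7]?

i\w   0   1   2   3   4   5   6   7   8   9
  0   0   0   0   0   0   0   0   0   0   0
  1   0   0   4   4   4   4   4   4   4   4
  2   0   0  12  12  16  16  16  16  16  16
  3   0   0  12  12  16  16  16  16  16  18
  4   0   0  12  12  16  16  16  16  18  18
  5   0   0  12  12  16  20  20  24  24  24
  6   0   0  12  12  16  20  20  24  26  26

16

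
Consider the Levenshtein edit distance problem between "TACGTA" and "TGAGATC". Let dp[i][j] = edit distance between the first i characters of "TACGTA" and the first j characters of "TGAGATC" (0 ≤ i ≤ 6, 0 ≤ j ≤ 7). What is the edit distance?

   ''  T  G  A  G  A  T  C
''  0  1  2  3  4  5  6  7
 T  1  0  1  2  3  4  5  6
 A  2  1  1  1  2  3  4  5
 C  3  2  2  2  2  3  4  4
 G  4  3  2  3  2  3  4  5
 T  5  4  3  3  3  3  3  4
 A  6  5  4  3  4  3  4  4

4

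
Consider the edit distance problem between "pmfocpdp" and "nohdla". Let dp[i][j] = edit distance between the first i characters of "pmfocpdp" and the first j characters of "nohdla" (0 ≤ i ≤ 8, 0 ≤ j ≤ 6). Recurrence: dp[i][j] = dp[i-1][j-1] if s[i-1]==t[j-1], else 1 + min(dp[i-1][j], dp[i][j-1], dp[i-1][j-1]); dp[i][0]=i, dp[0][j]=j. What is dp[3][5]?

   ''  n  o  h  d  l  a
''  0  1  2  3  4  5  6
 p  1  1  2  3  4  5  6
 m  2  2  2  3  4  5  6
 f  3  3  3  3  4  5  6
 o  4  4  3  4  4  5  6
 c  5  5  4  4  5  5  6
 p  6  6  5  5  5  6  6
 d  7  7  6  6  5  6  7
 p  8  8  7  7  6  6  7

5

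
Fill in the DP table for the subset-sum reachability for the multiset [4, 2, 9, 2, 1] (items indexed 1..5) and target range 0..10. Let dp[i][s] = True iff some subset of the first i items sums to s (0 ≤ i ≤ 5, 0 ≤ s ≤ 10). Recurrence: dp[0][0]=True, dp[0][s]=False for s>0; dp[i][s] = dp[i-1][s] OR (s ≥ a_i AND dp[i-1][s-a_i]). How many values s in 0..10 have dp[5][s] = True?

11

i\s   0   1   2   3   4   5   6   7   8   9  10
  0   T   F   F   F   F   F   F   F   F   F   F
  1   T   F   F   F   T   F   F   F   F   F   F
  2   T   F   T   F   T   F   T   F   F   F   F
  3   T   F   T   F   T   F   T   F   F   T   F
  4   T   F   T   F   T   F   T   F   T   T   F
  5   T   T   T   T   T   T   T   T   T   T   T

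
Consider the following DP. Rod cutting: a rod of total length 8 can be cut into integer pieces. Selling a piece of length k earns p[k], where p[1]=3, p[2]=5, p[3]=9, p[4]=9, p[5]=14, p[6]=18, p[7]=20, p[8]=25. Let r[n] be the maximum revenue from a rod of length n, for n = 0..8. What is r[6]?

   n    0    1    2    3    4    5    6    7    8
r[n]    0    3    6    9   12   15   18   21   25

18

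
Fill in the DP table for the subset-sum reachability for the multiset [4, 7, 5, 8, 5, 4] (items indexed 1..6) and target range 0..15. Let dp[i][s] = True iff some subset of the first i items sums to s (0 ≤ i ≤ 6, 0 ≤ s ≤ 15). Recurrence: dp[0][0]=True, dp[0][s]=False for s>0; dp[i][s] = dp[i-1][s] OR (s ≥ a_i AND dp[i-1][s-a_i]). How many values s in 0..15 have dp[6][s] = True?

12

i\s   0   1   2   3   4   5   6   7   8   9  10  11  12  13  14  15
  0   T   F   F   F   F   F   F   F   F   F   F   F   F   F   F   F
  1   T   F   F   F   T   F   F   F   F   F   F   F   F   F   F   F
  2   T   F   F   F   T   F   F   T   F   F   F   T   F   F   F   F
  3   T   F   F   F   T   T   F   T   F   T   F   T   T   F   F   F
  4   T   F   F   F   T   T   F   T   T   T   F   T   T   T   F   T
  5   T   F   F   F   T   T   F   T   T   T   T   T   T   T   T   T
  6   T   F   F   F   T   T   F   T   T   T   T   T   T   T   T   T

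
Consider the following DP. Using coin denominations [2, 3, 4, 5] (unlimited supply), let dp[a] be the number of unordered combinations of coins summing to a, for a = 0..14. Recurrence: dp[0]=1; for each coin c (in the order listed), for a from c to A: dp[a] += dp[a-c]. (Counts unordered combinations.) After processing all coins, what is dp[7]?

after  coin     0     1     2     3     4     5     6     7     8     9    10    11    12    13    14
          2     1     0     1     0     1     0     1     0     1     0     1     0     1     0     1
          3     1     0     1     1     1     1     2     1     2     2     2     2     3     2     3
          4     1     0     1     1     2     1     3     2     4     3     5     4     7     5     8
          5     1     0     1     1     2     2     3     3     5     5     7     7    10    10    13

3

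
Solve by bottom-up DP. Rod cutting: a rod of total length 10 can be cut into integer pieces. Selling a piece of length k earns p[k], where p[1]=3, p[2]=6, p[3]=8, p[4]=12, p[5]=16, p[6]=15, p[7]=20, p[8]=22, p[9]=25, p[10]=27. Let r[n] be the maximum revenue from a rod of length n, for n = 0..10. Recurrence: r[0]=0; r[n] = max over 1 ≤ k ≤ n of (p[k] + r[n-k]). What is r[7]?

22

   n    0    1    2    3    4    5    6    7    8    9   10
r[n]    0    3    6    9   12   16   19   22   25   28   32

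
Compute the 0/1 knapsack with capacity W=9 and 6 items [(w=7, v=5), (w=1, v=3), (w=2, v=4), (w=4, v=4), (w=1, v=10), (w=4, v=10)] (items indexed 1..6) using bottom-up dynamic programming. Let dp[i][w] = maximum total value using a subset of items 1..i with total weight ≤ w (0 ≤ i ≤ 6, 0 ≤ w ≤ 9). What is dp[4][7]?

i\w   0   1   2   3   4   5   6   7   8   9
  0   0   0   0   0   0   0   0   0   0   0
  1   0   0   0   0   0   0   0   5   5   5
  2   0   3   3   3   3   3   3   5   8   8
  3   0   3   4   7   7   7   7   7   8   9
  4   0   3   4   7   7   7   8  11  11  11
  5   0  10  13  14  17  17  17  18  21  21
  6   0  10  13  14  17  20  23  24  27  27

11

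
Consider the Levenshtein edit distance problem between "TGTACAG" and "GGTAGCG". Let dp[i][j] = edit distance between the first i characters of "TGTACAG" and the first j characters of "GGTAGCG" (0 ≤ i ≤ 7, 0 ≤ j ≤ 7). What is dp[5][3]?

   ''  G  G  T  A  G  C  G
''  0  1  2  3  4  5  6  7
 T  1  1  2  2  3  4  5  6
 G  2  1  1  2  3  3  4  5
 T  3  2  2  1  2  3  4  5
 A  4  3  3  2  1  2  3  4
 C  5  4  4  3  2  2  2  3
 A  6  5  5  4  3  3  3  3
 G  7  6  5  5  4  3  4  3

3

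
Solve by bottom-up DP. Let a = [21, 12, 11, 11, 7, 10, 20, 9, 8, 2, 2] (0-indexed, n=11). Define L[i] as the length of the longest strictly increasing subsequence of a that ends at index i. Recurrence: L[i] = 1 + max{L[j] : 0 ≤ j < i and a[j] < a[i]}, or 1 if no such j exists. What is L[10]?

1

   i    0    1    2    3    4    5    6    7    8    9   10
a[i]   21   12   11   11    7   10   20    9    8    2    2
L[i]    1    1    1    1    1    2    3    2    2    1    1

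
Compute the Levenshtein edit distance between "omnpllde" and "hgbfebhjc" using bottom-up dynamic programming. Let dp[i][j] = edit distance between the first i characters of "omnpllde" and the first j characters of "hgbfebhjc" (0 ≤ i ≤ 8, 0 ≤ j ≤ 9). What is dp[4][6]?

   ''  h  g  b  f  e  b  h  j  c
''  0  1  2  3  4  5  6  7  8  9
 o  1  1  2  3  4  5  6  7  8  9
 m  2  2  2  3  4  5  6  7  8  9
 n  3  3  3  3  4  5  6  7  8  9
 p  4  4  4  4  4  5  6  7  8  9
 l  5  5  5  5  5  5  6  7  8  9
 l  6  6  6  6  6  6  6  7  8  9
 d  7  7  7  7  7  7  7  7  8  9
 e  8  8  8  8  8  7  8  8  8  9

6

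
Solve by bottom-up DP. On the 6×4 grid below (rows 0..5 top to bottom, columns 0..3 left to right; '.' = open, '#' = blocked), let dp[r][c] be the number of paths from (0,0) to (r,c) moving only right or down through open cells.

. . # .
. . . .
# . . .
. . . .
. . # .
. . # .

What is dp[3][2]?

6

r\c   0   1   2   3
  0   1   1   0   0
  1   1   2   2   2
  2   0   2   4   6
  3   0   2   6  12
  4   0   2   0  12
  5   0   2   0  12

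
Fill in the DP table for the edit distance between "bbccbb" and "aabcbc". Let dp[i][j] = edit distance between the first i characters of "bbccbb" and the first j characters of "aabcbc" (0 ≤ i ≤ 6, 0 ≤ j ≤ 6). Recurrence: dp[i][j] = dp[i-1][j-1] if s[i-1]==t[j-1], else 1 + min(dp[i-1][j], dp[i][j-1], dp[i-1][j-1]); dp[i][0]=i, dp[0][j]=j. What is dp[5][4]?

   ''  a  a  b  c  b  c
''  0  1  2  3  4  5  6
 b  1  1  2  2  3  4  5
 b  2  2  2  2  3  3  4
 c  3  3  3  3  2  3  3
 c  4  4  4  4  3  3  3
 b  5  5  5  4  4  3  4
 b  6  6  6  5  5  4  4

4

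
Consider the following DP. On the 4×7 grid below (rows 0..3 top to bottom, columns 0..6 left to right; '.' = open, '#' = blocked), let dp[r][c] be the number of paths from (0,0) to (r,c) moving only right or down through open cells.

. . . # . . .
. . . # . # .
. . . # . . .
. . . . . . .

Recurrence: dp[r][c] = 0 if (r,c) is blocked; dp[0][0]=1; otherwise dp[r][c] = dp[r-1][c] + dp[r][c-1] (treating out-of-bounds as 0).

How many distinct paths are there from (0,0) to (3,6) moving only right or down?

r\c   0   1   2   3   4   5   6
  0   1   1   1   0   0   0   0
  1   1   2   3   0   0   0   0
  2   1   3   6   0   0   0   0
  3   1   4  10  10  10  10  10

10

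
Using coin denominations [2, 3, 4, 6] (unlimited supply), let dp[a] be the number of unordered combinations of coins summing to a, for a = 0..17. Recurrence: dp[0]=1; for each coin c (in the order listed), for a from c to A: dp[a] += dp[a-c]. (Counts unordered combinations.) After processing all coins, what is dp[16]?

after  coin     0     1     2     3     4     5     6     7     8     9    10    11    12    13    14    15    16    17
          2     1     0     1     0     1     0     1     0     1     0     1     0     1     0     1     0     1     0
          3     1     0     1     1     1     1     2     1     2     2     2     2     3     2     3     3     3     3
          4     1     0     1     1     2     1     3     2     4     3     5     4     7     5     8     7    10     8
          6     1     0     1     1     2     1     4     2     5     4     7     5    11     7    13    11    17    13

17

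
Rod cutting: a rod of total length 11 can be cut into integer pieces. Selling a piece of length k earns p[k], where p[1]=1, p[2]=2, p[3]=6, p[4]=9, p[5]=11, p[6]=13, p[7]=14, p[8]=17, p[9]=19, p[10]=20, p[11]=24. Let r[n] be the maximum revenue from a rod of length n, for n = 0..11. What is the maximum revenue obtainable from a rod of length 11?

24

   n    0    1    2    3    4    5    6    7    8    9   10   11
r[n]    0    1    2    6    9   11   13   15   18   20   22   24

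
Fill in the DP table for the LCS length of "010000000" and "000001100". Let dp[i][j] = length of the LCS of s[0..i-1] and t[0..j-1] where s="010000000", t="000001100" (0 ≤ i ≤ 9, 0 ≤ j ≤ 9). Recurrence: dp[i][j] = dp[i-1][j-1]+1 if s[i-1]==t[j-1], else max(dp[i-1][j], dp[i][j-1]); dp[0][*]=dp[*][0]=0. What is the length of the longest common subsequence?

7

   ''  0  0  0  0  0  1  1  0  0
''  0  0  0  0  0  0  0  0  0  0
 0  0  1  1  1  1  1  1  1  1  1
 1  0  1  1  1  1  1  2  2  2  2
 0  0  1  2  2  2  2  2  2  3  3
 0  0  1  2  3  3  3  3  3  3  4
 0  0  1  2  3  4  4  4  4  4  4
 0  0  1  2  3  4  5  5  5  5  5
 0  0  1  2  3  4  5  5  5  6  6
 0  0  1  2  3  4  5  5  5  6  7
 0  0  1  2  3  4  5  5  5  6  7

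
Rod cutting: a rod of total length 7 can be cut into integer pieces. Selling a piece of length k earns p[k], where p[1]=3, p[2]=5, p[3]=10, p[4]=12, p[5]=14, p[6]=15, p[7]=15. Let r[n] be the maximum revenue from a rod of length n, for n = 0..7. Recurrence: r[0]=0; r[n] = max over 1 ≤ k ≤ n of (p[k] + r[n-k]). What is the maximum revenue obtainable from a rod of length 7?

   n    0    1    2    3    4    5    6    7
r[n]    0    3    6   10   13   16   20   23

23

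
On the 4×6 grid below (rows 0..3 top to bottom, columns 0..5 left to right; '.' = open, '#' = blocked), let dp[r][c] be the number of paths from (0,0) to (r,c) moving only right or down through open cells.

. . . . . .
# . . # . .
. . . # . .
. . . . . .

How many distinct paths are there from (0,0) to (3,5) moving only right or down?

8

r\c   0   1   2   3   4   5
  0   1   1   1   1   1   1
  1   0   1   2   0   1   2
  2   0   1   3   0   1   3
  3   0   1   4   4   5   8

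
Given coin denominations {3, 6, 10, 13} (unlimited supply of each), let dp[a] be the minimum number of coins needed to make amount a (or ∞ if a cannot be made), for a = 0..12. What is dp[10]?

1

 a  0  1  2  3  4  5  6  7  8  9 10 11 12
dp  0  -  -  1  -  -  1  -  -  2  1  -  2
(- denotes ∞ / unreachable)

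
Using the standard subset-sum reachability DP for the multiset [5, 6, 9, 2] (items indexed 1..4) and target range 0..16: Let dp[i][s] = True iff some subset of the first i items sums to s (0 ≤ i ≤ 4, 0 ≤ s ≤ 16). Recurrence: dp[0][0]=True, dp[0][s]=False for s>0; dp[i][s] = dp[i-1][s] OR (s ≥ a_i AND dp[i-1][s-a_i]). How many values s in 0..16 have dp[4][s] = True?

12

i\s   0   1   2   3   4   5   6   7   8   9  10  11  12  13  14  15  16
  0   T   F   F   F   F   F   F   F   F   F   F   F   F   F   F   F   F
  1   T   F   F   F   F   T   F   F   F   F   F   F   F   F   F   F   F
  2   T   F   F   F   F   T   T   F   F   F   F   T   F   F   F   F   F
  3   T   F   F   F   F   T   T   F   F   T   F   T   F   F   T   T   F
  4   T   F   T   F   F   T   T   T   T   T   F   T   F   T   T   T   T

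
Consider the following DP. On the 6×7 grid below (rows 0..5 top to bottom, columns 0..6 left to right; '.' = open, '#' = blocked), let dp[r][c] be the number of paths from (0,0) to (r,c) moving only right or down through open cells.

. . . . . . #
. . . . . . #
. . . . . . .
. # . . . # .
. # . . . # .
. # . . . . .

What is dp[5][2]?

6

r\c   0   1   2   3   4   5   6
  0   1   1   1   1   1   1   0
  1   1   2   3   4   5   6   0
  2   1   3   6  10  15  21  21
  3   1   0   6  16  31   0  21
  4   1   0   6  22  53   0  21
  5   1   0   6  28  81  81 102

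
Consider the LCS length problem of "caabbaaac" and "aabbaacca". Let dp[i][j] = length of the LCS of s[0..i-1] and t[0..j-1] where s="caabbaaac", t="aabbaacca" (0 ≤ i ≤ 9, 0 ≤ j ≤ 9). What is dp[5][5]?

   ''  a  a  b  b  a  a  c  c  a
''  0  0  0  0  0  0  0  0  0  0
 c  0  0  0  0  0  0  0  1  1  1
 a  0  1  1  1  1  1  1  1  1  2
 a  0  1  2  2  2  2  2  2  2  2
 b  0  1  2  3  3  3  3  3  3  3
 b  0  1  2  3  4  4  4  4  4  4
 a  0  1  2  3  4  5  5  5  5  5
 a  0  1  2  3  4  5  6  6  6  6
 a  0  1  2  3  4  5  6  6  6  7
 c  0  1  2  3  4  5  6  7  7  7

4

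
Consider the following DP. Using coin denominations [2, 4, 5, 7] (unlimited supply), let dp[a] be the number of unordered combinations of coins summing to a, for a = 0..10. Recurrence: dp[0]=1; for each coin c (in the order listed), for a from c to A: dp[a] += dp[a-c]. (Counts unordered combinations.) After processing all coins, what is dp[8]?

3

after  coin     0     1     2     3     4     5     6     7     8     9    10
          2     1     0     1     0     1     0     1     0     1     0     1
          4     1     0     1     0     2     0     2     0     3     0     3
          5     1     0     1     0     2     1     2     1     3     2     4
          7     1     0     1     0     2     1     2     2     3     3     4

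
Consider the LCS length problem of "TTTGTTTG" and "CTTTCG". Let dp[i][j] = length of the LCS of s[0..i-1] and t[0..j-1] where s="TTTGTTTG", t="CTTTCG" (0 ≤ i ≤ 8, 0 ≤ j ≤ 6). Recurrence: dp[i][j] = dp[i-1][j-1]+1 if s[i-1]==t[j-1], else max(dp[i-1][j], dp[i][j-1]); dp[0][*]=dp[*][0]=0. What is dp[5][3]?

2

   ''  C  T  T  T  C  G
''  0  0  0  0  0  0  0
 T  0  0  1  1  1  1  1
 T  0  0  1  2  2  2  2
 T  0  0  1  2  3  3  3
 G  0  0  1  2  3  3  4
 T  0  0  1  2  3  3  4
 T  0  0  1  2  3  3  4
 T  0  0  1  2  3  3  4
 G  0  0  1  2  3  3  4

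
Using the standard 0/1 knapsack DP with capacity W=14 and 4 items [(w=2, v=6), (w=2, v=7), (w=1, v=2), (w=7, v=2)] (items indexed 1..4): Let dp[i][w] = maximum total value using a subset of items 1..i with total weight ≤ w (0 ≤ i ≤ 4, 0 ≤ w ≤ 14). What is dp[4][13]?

i\w   0   1   2   3   4   5   6   7   8   9  10  11  12  13  14
  0   0   0   0   0   0   0   0   0   0   0   0   0   0   0   0
  1   0   0   6   6   6   6   6   6   6   6   6   6   6   6   6
  2   0   0   7   7  13  13  13  13  13  13  13  13  13  13  13
  3   0   2   7   9  13  15  15  15  15  15  15  15  15  15  15
  4   0   2   7   9  13  15  15  15  15  15  15  15  17  17  17

17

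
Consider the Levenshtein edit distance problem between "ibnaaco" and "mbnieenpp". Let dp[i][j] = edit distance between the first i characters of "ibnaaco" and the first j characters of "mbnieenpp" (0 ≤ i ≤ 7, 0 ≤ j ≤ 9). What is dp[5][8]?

   ''  m  b  n  i  e  e  n  p  p
''  0  1  2  3  4  5  6  7  8  9
 i  1  1  2  3  3  4  5  6  7  8
 b  2  2  1  2  3  4  5  6  7  8
 n  3  3  2  1  2  3  4  5  6  7
 a  4  4  3  2  2  3  4  5  6  7
 a  5  5  4  3  3  3  4  5  6  7
 c  6  6  5  4  4  4  4  5  6  7
 o  7  7  6  5  5  5  5  5  6  7

6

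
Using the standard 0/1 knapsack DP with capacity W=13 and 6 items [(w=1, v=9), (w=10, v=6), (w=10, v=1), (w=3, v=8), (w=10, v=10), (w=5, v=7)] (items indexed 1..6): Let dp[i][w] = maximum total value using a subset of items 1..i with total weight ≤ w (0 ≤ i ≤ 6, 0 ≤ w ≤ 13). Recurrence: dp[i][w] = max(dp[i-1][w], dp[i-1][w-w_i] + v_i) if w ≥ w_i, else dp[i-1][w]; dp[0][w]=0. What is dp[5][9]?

i\w   0   1   2   3   4   5   6   7   8   9  10  11  12  13
  0   0   0   0   0   0   0   0   0   0   0   0   0   0   0
  1   0   9   9   9   9   9   9   9   9   9   9   9   9   9
  2   0   9   9   9   9   9   9   9   9   9   9  15  15  15
  3   0   9   9   9   9   9   9   9   9   9   9  15  15  15
  4   0   9   9   9  17  17  17  17  17  17  17  17  17  17
  5   0   9   9   9  17  17  17  17  17  17  17  19  19  19
  6   0   9   9   9  17  17  17  17  17  24  24  24  24  24

17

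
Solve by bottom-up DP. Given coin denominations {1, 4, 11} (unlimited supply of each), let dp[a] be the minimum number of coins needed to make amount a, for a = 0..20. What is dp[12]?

 a  0  1  2  3  4  5  6  7  8  9 10 11 12 13 14 15 16 17 18 19 20
dp  0  1  2  3  1  2  3  4  2  3  4  1  2  3  4  2  3  4  5  3  4

2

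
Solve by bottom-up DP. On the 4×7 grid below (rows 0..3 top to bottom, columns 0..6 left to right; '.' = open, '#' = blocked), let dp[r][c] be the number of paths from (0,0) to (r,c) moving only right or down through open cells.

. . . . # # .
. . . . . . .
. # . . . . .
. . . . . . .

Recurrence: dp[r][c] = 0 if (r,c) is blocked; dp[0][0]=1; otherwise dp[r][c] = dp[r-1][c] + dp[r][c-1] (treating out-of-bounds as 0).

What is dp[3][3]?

11

r\c   0   1   2   3   4   5   6
  0   1   1   1   1   0   0   0
  1   1   2   3   4   4   4   4
  2   1   0   3   7  11  15  19
  3   1   1   4  11  22  37  56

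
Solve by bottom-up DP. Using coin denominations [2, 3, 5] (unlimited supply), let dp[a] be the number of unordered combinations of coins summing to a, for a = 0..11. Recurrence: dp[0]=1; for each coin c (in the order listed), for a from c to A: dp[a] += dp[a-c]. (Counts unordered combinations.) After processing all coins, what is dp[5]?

after  coin     0     1     2     3     4     5     6     7     8     9    10    11
          2     1     0     1     0     1     0     1     0     1     0     1     0
          3     1     0     1     1     1     1     2     1     2     2     2     2
          5     1     0     1     1     1     2     2     2     3     3     4     4

2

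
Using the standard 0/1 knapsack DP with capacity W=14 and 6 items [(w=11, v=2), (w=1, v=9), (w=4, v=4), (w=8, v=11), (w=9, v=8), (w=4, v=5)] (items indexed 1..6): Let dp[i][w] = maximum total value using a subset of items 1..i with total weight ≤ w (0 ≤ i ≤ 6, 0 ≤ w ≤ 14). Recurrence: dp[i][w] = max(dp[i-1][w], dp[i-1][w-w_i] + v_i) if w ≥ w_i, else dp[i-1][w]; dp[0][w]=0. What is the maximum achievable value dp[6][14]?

i\w   0   1   2   3   4   5   6   7   8   9  10  11  12  13  14
  0   0   0   0   0   0   0   0   0   0   0   0   0   0   0   0
  1   0   0   0   0   0   0   0   0   0   0   0   2   2   2   2
  2   0   9   9   9   9   9   9   9   9   9   9   9  11  11  11
  3   0   9   9   9   9  13  13  13  13  13  13  13  13  13  13
  4   0   9   9   9   9  13  13  13  13  20  20  20  20  24  24
  5   0   9   9   9   9  13  13  13  13  20  20  20  20  24  24
  6   0   9   9   9   9  14  14  14  14  20  20  20  20  25  25

25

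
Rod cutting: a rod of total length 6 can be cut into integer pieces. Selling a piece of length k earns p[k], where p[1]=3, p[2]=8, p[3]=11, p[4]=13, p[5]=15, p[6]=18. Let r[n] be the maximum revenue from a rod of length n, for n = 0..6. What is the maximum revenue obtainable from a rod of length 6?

   n    0    1    2    3    4    5    6
r[n]    0    3    8   11   16   19   24

24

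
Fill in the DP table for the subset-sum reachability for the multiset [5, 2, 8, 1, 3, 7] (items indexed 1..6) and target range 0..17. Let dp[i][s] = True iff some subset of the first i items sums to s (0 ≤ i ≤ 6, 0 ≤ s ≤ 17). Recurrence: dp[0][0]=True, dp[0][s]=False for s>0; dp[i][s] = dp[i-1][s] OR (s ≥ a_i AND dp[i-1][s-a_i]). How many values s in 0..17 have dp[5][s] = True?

i\s   0   1   2   3   4   5   6   7   8   9  10  11  12  13  14  15  16  17
  0   T   F   F   F   F   F   F   F   F   F   F   F   F   F   F   F   F   F
  1   T   F   F   F   F   T   F   F   F   F   F   F   F   F   F   F   F   F
  2   T   F   T   F   F   T   F   T   F   F   F   F   F   F   F   F   F   F
  3   T   F   T   F   F   T   F   T   T   F   T   F   F   T   F   T   F   F
  4   T   T   T   T   F   T   T   T   T   T   T   T   F   T   T   T   T   F
  5   T   T   T   T   T   T   T   T   T   T   T   T   T   T   T   T   T   T
  6   T   T   T   T   T   T   T   T   T   T   T   T   T   T   T   T   T   T

18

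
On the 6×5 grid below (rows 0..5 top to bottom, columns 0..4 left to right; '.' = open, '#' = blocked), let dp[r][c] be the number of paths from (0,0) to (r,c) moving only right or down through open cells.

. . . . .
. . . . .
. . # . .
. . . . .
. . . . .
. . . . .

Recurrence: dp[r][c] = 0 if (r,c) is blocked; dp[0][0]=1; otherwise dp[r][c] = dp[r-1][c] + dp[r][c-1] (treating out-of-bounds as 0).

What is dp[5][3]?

32

r\c   0   1   2   3   4
  0   1   1   1   1   1
  1   1   2   3   4   5
  2   1   3   0   4   9
  3   1   4   4   8  17
  4   1   5   9  17  34
  5   1   6  15  32  66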